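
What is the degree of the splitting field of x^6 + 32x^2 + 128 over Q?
48

The degree of the splitting field over Q equals the order of the Galois group, so first determine the group. The polynomial f is an irreducible sextic over Q, so G = Gal(f/Q) is one of the 16 transitive subgroups 6T1, ..., 6T16 of S_6. The discriminant of f is -2693803488051200, which is not a perfect square, so G is not contained in A_6. The transitive groups of degree 6 not contained in A_6 are: C_6 (6T1, order 6), S_3 (6T2, order 6), D_6 (6T3, order 12), C_3 x S_3 (6T5, order 18), A_4 x C_2 (6T6, order 24), S_4 (6T8, order 24), S_3 x S_3 (6T9, order 36), S_4 x C_2 (6T11, order 48), (S_3 x S_3) : C_2 (6T13, order 72), PGL(2,5) (6T14, order 120), S_6 (6T16, order 720). By Dedekind's theorem, for a prime p not dividing disc(f) the degrees of the irreducible factors of f mod p form the cycle type of an element of G. Factoring f modulo the 17 such primes p <= 71 (skipping 2, 5, 7, which divide the discriminant), each new pattern first appears at: mod 3: f = (x^3 + x^2 + 2x + 1)(x^3 + 2x^2 + 2x + 2), pattern 3+3; mod 13: f = (x^6 + 6x^2 + 11), pattern 6; mod 19: f = (x^2 + 1)(x^4 + 18x^2 + 14), pattern 4+2; mod 23: f = (x + 1)(x + 22)(x^4 + x^2 + 10), pattern 4+1+1; mod 53: f = (x^2 + 21)(x^2 + 22x + 46)(x^2 + 31x + 46), pattern 2+2+2; mod 59: f = (x + 8)(x + 51)(x^2 + 10x + 23)(x^2 + 49x + 23), pattern 2+2+1+1; mod 71: f = (x + 16)(x + 22)(x + 49)(x + 55)(x^2 + 30), pattern 2+1+1+1+1. No other pattern occurs in this range, so the set of observed cycle types is {3+3, 6, 4+2, 4+1+1, 2+2+2, 2+2+1+1, 2+1+1+1+1}. The candidates containing elements of all these cycle types are S_4 x C_2 (6T11) of order 48, S_6 (6T16) of order 720; the others are excluded. The observed types are precisely the cycle types that occur in S_4 x C_2 (6T11) (apart from the identity). Each of the other remaining candidates has further cycle types, and by the Chebotarev density theorem the matching factorization patterns would occur for a proportion of primes equal to their share of the group: S_6 (6T16) additionally contains elements of type 5+1, 3+2+1, 3+1+1+1 (304 of its 720 elements, about 42% of primes). None of the 17 primes tested shows any such pattern (for each of these groups the chance of that is below 10^-4), which rules them out. Hence G = S_4 x C_2 (6T11), of order 48. The Galois group S_4 x C_2 (6T11) has order 48, so the splitting field has degree 48 over Q.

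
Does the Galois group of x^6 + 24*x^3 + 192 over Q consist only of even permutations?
The polynomial is irreducible of degree 6 over Q. Its discriminant is -190210142896128, which is not a perfect square. A Galois group lies in the alternating group exactly when the discriminant is a square in Q, so the Galois group (C_3 x S_3) is not contained in A_6.

No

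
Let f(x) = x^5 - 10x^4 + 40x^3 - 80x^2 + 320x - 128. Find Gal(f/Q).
The polynomial f is an irreducible quintic over Q, so G = Gal(f/Q) is a transitive subgroup of S_5: one of C_5 (5T1, order 5), D_5 (5T2, order 10), F_20 (5T3, order 20), A_5 (5T4, order 60) or S_5 (5T5, order 120). The discriminant of f is 271790899200000, which is not a perfect square, so G is not contained in A_5. The transitive groups of degree 5 not contained in A_5 are: F_20 (5T3, order 20), S_5 (5T5, order 120). By Dedekind's theorem, for a prime p not dividing disc(f) the degrees of the irreducible factors of f mod p form the cycle type of an element of G. Factoring f modulo the 18 such primes p <= 73 (skipping 2, 3, 5, which divide the discriminant), each new pattern first appears at: mod 7: f = (x + 3)(x^4 + x^3 + 2x^2 + 5x + 4), pattern 4+1; mod 11: f = (x + 10)(x^2 + 3)(x^2 + 2x + 6), pattern 2+2+1; mod 19: f = (x^5 + 9x^4 + 2x^3 + 15x^2 + 16x + 5), pattern 5. No other pattern occurs in this range, so the set of observed cycle types is {4+1, 2+2+1, 5}. The candidates containing elements of all these cycle types are F_20 (5T3) of order 20, S_5 (5T5) of order 120; the others are excluded. The observed types are precisely the cycle types that occur in F_20 (5T3) (apart from the identity). Each of the other remaining candidates has further cycle types, and by the Chebotarev density theorem the matching factorization patterns would occur for a proportion of primes equal to their share of the group: S_5 (5T5) additionally contains elements of type 3+2, 3+1+1, 2+1+1+1 (50 of its 120 elements, about 42% of primes). None of the 18 primes tested shows any such pattern (for each of these groups the chance of that is below 10^-4), which rules them out. Hence G = F_20 (5T3), of order 20.

5T3: F_20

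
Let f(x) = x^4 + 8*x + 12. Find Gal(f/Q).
A_4, the alternating group on 4 letters

The polynomial is an irreducible quartic over Q and its discriminant is 331776 = 576^2, a perfect square, so the Galois group is contained in A_4. The resolvent cubic y^3 - 48*y - 64 is irreducible over Q. An irreducible resolvent with square discriminant gives A_4.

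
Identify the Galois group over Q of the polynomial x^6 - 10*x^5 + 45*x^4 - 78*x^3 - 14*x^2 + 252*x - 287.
The polynomial f is an irreducible sextic over Q, so G = Gal(f/Q) is one of the 16 transitive subgroups 6T1, ..., 6T16 of S_6. The discriminant of f is 5729525925351424 = 75693632^2, a perfect square, so G is contained in A_6. The transitive groups of degree 6 contained in A_6 are: A_4 (6T4, order 12), S_4 (6T7, order 24), (C_3 x C_3) : C_4 (6T10, order 36), PSL(2,5) (6T12, order 60), A_6 (6T15, order 360). By Dedekind's theorem, for a prime p not dividing disc(f) the degrees of the irreducible factors of f mod p form the cycle type of an element of G. Factoring f modulo the 33 such primes p <= 149 (skipping 2, 7, which divide the discriminant), each new pattern first appears at: mod 3: f = (x^3 + 2x + 1)(x^3 + 2x^2 + x + 1), pattern 3+3; mod 13: f = (x + 7)(x + 12)(x^2 + 2x + 6)(x^2 + 8x + 9), pattern 2+2+1+1. No other pattern occurs in this range, so the set of observed cycle types is {3+3, 2+2+1+1}. The candidates containing elements of all these cycle types are A_4 (6T4) of order 12, S_4 (6T7) of order 24, (C_3 x C_3) : C_4 (6T10) of order 36, PSL(2,5) (6T12) of order 60, A_6 (6T15) of order 360; the others are excluded. The observed types are precisely the cycle types that occur in A_4 (6T4) (apart from the identity). Each of the other remaining candidates has further cycle types, and by the Chebotarev density theorem the matching factorization patterns would occur for a proportion of primes equal to their share of the group: S_4 (6T7) additionally contains elements of type 4+2 (6 of its 24 elements, about 25% of primes); (C_3 x C_3) : C_4 (6T10) additionally contains elements of type 4+2, 3+1+1+1 (22 of its 36 elements, about 61% of primes); PSL(2,5) (6T12) additionally contains elements of type 5+1 (24 of its 60 elements, about 40% of primes); A_6 (6T15) additionally contains elements of type 5+1, 4+2, 3+1+1+1 (274 of its 360 elements, about 76% of primes). None of the 33 primes tested shows any such pattern (for each of these groups the chance of that is below 10^-4), which rules them out. Hence G = A_4 (6T4), of order 12.

A_4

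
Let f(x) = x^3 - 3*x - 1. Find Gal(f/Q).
C_3 (order 3)

The polynomial is an irreducible cubic over Q and its discriminant is 81 = 9^2, a perfect square. For an irreducible cubic, a square discriminant forces the Galois group to be A_3, the cyclic group of order 3.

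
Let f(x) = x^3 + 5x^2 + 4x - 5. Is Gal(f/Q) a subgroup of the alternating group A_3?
Yes

The polynomial is irreducible of degree 3 over Q. Its discriminant is 169 = 13^2, a perfect square. A Galois group lies in the alternating group exactly when the discriminant is a square in Q, so the Galois group (C_3) is contained in A_3.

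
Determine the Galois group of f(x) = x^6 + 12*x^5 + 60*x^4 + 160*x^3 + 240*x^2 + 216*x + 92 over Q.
The polynomial f is an irreducible sextic over Q, so G = Gal(f/Q) is one of the 16 transitive subgroups 6T1, ..., 6T16 of S_6. The discriminant of f is 746496000000 = 864000^2, a perfect square, so G is contained in A_6. The transitive groups of degree 6 contained in A_6 are: A_4 (6T4, order 12), S_4 (6T7, order 24), (C_3 x C_3) : C_4 (6T10, order 36), PSL(2,5) (6T12, order 60), A_6 (6T15, order 360). By Dedekind's theorem, for a prime p not dividing disc(f) the degrees of the irreducible factors of f mod p form the cycle type of an element of G. Factoring f modulo the 6 such primes p <= 23 (skipping 2, 3, 5, which divide the discriminant), each new pattern first appears at: mod 7: f = (x + 5)(x^5 + 4x^3 + 2x + 3), pattern 5+1; mod 23: f = (x)(x + 9)(x + 14)(x^3 + 12x^2 + 3x + 5), pattern 3+1+1+1. No other pattern occurs in this range, so the set of observed cycle types is {5+1, 3+1+1+1}. Among the candidates above, the only group containing elements of all these cycle types is A_6 (6T15) — each of A_4 (6T4), S_4 (6T7), (C_3 x C_3) : C_4 (6T10), PSL(2,5) (6T12) lacks at least one of them. Hence G = A_6 (6T15), of order 360.

6T15: A_6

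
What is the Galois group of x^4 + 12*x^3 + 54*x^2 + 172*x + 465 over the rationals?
The polynomial is an irreducible quartic over Q and its discriminant is 1358954496 = 36864^2, a perfect square, so the Galois group is contained in A_4. The resolvent cubic y^3 - 54*y^2 + 204*y + 3896 is irreducible over Q. An irreducible resolvent with square discriminant gives A_4.

4T4: A_4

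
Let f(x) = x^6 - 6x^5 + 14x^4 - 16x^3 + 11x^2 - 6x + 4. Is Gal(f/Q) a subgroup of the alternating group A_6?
No

The polynomial is irreducible of degree 6 over Q. Its discriminant is -5120000, which is not a perfect square. A Galois group lies in the alternating group exactly when the discriminant is a square in Q, so the Galois group (S_4) is not contained in A_6.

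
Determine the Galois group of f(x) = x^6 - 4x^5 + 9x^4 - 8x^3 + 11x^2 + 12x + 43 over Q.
The polynomial f is an irreducible sextic over Q, so G = Gal(f/Q) is one of the 16 transitive subgroups 6T1, ..., 6T16 of S_6. The discriminant of f is -18046378835968, which is not a perfect square, so G is not contained in A_6. The transitive groups of degree 6 not contained in A_6 are: C_6 (6T1, order 6), S_3 (6T2, order 6), D_6 (6T3, order 12), C_3 x S_3 (6T5, order 18), A_4 x C_2 (6T6, order 24), S_4 (6T8, order 24), S_3 x S_3 (6T9, order 36), S_4 x C_2 (6T11, order 48), (S_3 x S_3) : C_2 (6T13, order 72), PGL(2,5) (6T14, order 120), S_6 (6T16, order 720). By Dedekind's theorem, for a prime p not dividing disc(f) the degrees of the irreducible factors of f mod p form the cycle type of an element of G. Factoring f modulo the 37 such primes p <= 167 (skipping 2, 7, which divide the discriminant), each new pattern first appears at: mod 3: f = (x^6 + 2x^5 + x^3 + 2x^2 + 1), pattern 6; mod 11: f = (x^3 + 10x + 3)(x^3 + 7x^2 + 10x + 7), pattern 3+3; mod 13: f = (x^2 + 4x + 12)(x^2 + 8x + 8)(x^2 + 10x + 6), pattern 2+2+2; mod 29: f = (x + 7)(x + 9)(x + 11)(x + 14)(x + 17)(x + 25), pattern 1+1+1+1+1+1. No other pattern occurs in this range, so the set of observed cycle types is {6, 3+3, 2+2+2, 1+1+1+1+1+1}. The candidates containing elements of all these cycle types are C_6 (6T1) of order 6, D_6 (6T3) of order 12, C_3 x S_3 (6T5) of order 18, A_4 x C_2 (6T6) of order 24, S_3 x S_3 (6T9) of order 36, S_4 x C_2 (6T11) of order 48, (S_3 x S_3) : C_2 (6T13) of order 72, PGL(2,5) (6T14) of order 120, S_6 (6T16) of order 720; the others are excluded. The observed types are precisely the cycle types that occur in C_6 (6T1). Each of the other remaining candidates has further cycle types, and by the Chebotarev density theorem the matching factorization patterns would occur for a proportion of primes equal to their share of the group: D_6 (6T3) additionally contains elements of type 2+2+1+1 (3 of its 12 elements, about 25% of primes); C_3 x S_3 (6T5) additionally contains elements of type 3+1+1+1 (4 of its 18 elements, about 22% of primes); A_4 x C_2 (6T6) additionally contains elements of type 2+2+1+1, 2+1+1+1+1 (6 of its 24 elements, about 25% of primes); S_3 x S_3 (6T9) additionally contains elements of type 3+1+1+1, 2+2+1+1 (13 of its 36 elements, about 36% of primes); S_4 x C_2 (6T11) additionally contains elements of type 4+2, 4+1+1, 2+2+1+1, 2+1+1+1+1 (24 of its 48 elements, about 50% of primes); (S_3 x S_3) : C_2 (6T13) additionally contains elements of type 4+2, 3+2+1, 3+1+1+1, 2+2+1+1, 2+1+1+1+1 (49 of its 72 elements, about 68% of primes); PGL(2,5) (6T14) additionally contains elements of type 5+1, 4+1+1, 2+2+1+1 (69 of its 120 elements, about 58% of primes); S_6 (6T16) additionally contains elements of type 5+1, 4+2, 4+1+1, 3+2+1, 3+1+1+1, 2+2+1+1, 2+1+1+1+1 (544 of its 720 elements, about 76% of primes). None of the 37 primes tested shows any such pattern (for each of these groups the chance of that is below 10^-4), which rules them out. Hence G = C_6 (6T1), of order 6.

C_6 (order 6)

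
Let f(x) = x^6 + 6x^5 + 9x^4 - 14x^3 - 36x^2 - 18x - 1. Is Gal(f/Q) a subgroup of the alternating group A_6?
No

The polynomial is irreducible of degree 6 over Q. Its discriminant is -11156429376, which is not a perfect square. A Galois group lies in the alternating group exactly when the discriminant is a square in Q, so the Galois group (A_4 x C_2) is not contained in A_6.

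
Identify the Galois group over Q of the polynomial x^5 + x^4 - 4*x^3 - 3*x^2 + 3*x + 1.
The polynomial f is an irreducible quintic over Q, so G = Gal(f/Q) is a transitive subgroup of S_5: one of C_5 (5T1, order 5), D_5 (5T2, order 10), F_20 (5T3, order 20), A_5 (5T4, order 60) or S_5 (5T5, order 120). The discriminant of f is 14641 = 121^2, a perfect square, so G is contained in A_5. The transitive groups of degree 5 contained in A_5 are: C_5 (5T1, order 5), D_5 (5T2, order 10), A_5 (5T4, order 60). By Dedekind's theorem, for a prime p not dividing disc(f) the degrees of the irreducible factors of f mod p form the cycle type of an element of G. Factoring f modulo the 14 such primes p <= 47 (skipping 11, which divides the discriminant), each new pattern first appears at: mod 2: f = (x^5 + x^4 + x^2 + x + 1), pattern 5; mod 23: f = (x + 9)(x + 12)(x + 13)(x + 17)(x + 19), pattern 1+1+1+1+1. No other pattern occurs in this range, so the set of observed cycle types is {5, 1+1+1+1+1}. The candidates containing elements of all these cycle types are C_5 (5T1) of order 5, D_5 (5T2) of order 10, A_5 (5T4) of order 60; the others are excluded. The observed types are precisely the cycle types that occur in C_5 (5T1). Each of the other remaining candidates has further cycle types, and by the Chebotarev density theorem the matching factorization patterns would occur for a proportion of primes equal to their share of the group: D_5 (5T2) additionally contains elements of type 2+2+1 (5 of its 10 elements, about 50% of primes); A_5 (5T4) additionally contains elements of type 3+1+1, 2+2+1 (35 of its 60 elements, about 58% of primes). None of the 14 primes tested shows any such pattern (for each of these groups the chance of that is below 10^-4), which rules them out. Hence G = C_5 (5T1), of order 5.

C_5, the cyclic group of order 5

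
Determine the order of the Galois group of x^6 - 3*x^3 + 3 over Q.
The degree of the splitting field over Q equals the order of the Galois group, so first determine the group. The polynomial f is an irreducible sextic over Q, so G = Gal(f/Q) is one of the 16 transitive subgroups 6T1, ..., 6T16 of S_6. The discriminant of f is -177147, which is not a perfect square, so G is not contained in A_6. The transitive groups of degree 6 not contained in A_6 are: C_6 (6T1, order 6), S_3 (6T2, order 6), D_6 (6T3, order 12), C_3 x S_3 (6T5, order 18), A_4 x C_2 (6T6, order 24), S_4 (6T8, order 24), S_3 x S_3 (6T9, order 36), S_4 x C_2 (6T11, order 48), (S_3 x S_3) : C_2 (6T13, order 72), PGL(2,5) (6T14, order 120), S_6 (6T16, order 720). By Dedekind's theorem, for a prime p not dividing disc(f) the degrees of the irreducible factors of f mod p form the cycle type of an element of G. Factoring f modulo the 33 such primes p <= 139 (skipping 3, which divides the discriminant), each new pattern first appears at: mod 2: f = (x^6 + x^3 + 1), pattern 6; mod 7: f = (x + 1)(x + 2)(x + 4)(x^3 + 3), pattern 3+1+1+1; mod 17: f = (x^2 + x + 7)(x^2 + 4x + 7)(x^2 + 12x + 7), pattern 2+2+2; mod 19: f = (x^3 + 6)(x^3 + 10), pattern 3+3; mod 73: f = (x + 13)(x + 21)(x + 22)(x + 29)(x + 30)(x + 31), pattern 1+1+1+1+1+1. No other pattern occurs in this range, so the set of observed cycle types is {6, 3+1+1+1, 2+2+2, 3+3, 1+1+1+1+1+1}. The candidates containing elements of all these cycle types are C_3 x S_3 (6T5) of order 18, S_3 x S_3 (6T9) of order 36, (S_3 x S_3) : C_2 (6T13) of order 72, S_6 (6T16) of order 720; the others are excluded. The observed types are precisely the cycle types that occur in C_3 x S_3 (6T5). Each of the other remaining candidates has further cycle types, and by the Chebotarev density theorem the matching factorization patterns would occur for a proportion of primes equal to their share of the group: S_3 x S_3 (6T9) additionally contains elements of type 2+2+1+1 (9 of its 36 elements, about 25% of primes); (S_3 x S_3) : C_2 (6T13) additionally contains elements of type 4+2, 3+2+1, 2+2+1+1, 2+1+1+1+1 (45 of its 72 elements, about 62% of primes); S_6 (6T16) additionally contains elements of type 5+1, 4+2, 4+1+1, 3+2+1, 2+2+1+1, 2+1+1+1+1 (504 of its 720 elements, about 70% of primes). None of the 33 primes tested shows any such pattern (for each of these groups the chance of that is below 10^-4), which rules them out. Hence G = C_3 x S_3 (6T5), of order 18. The Galois group C_3 x S_3 (6T5) has order 18, so the splitting field has degree 18 over Q.

18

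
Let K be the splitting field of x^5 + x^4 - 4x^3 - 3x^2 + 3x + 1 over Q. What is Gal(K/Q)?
C_5

The polynomial f is an irreducible quintic over Q, so G = Gal(f/Q) is a transitive subgroup of S_5: one of C_5 (5T1, order 5), D_5 (5T2, order 10), F_20 (5T3, order 20), A_5 (5T4, order 60) or S_5 (5T5, order 120). The discriminant of f is 14641 = 121^2, a perfect square, so G is contained in A_5. The transitive groups of degree 5 contained in A_5 are: C_5 (5T1, order 5), D_5 (5T2, order 10), A_5 (5T4, order 60). By Dedekind's theorem, for a prime p not dividing disc(f) the degrees of the irreducible factors of f mod p form the cycle type of an element of G. Factoring f modulo the 14 such primes p <= 47 (skipping 11, which divides the discriminant), each new pattern first appears at: mod 2: f = (x^5 + x^4 + x^2 + x + 1), pattern 5; mod 23: f = (x + 9)(x + 12)(x + 13)(x + 17)(x + 19), pattern 1+1+1+1+1. No other pattern occurs in this range, so the set of observed cycle types is {5, 1+1+1+1+1}. The candidates containing elements of all these cycle types are C_5 (5T1) of order 5, D_5 (5T2) of order 10, A_5 (5T4) of order 60; the others are excluded. The observed types are precisely the cycle types that occur in C_5 (5T1). Each of the other remaining candidates has further cycle types, and by the Chebotarev density theorem the matching factorization patterns would occur for a proportion of primes equal to their share of the group: D_5 (5T2) additionally contains elements of type 2+2+1 (5 of its 10 elements, about 50% of primes); A_5 (5T4) additionally contains elements of type 3+1+1, 2+2+1 (35 of its 60 elements, about 58% of primes). None of the 14 primes tested shows any such pattern (for each of these groups the chance of that is below 10^-4), which rules them out. Hence G = C_5 (5T1), of order 5.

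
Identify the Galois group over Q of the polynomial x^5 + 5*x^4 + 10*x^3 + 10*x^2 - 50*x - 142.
The polynomial f is an irreducible quintic over Q, so G = Gal(f/Q) is a transitive subgroup of S_5: one of C_5 (5T1, order 5), D_5 (5T2, order 10), F_20 (5T3, order 20), A_5 (5T4, order 60) or S_5 (5T5, order 120). The discriminant of f is 58564000000 = 242000^2, a perfect square, so G is contained in A_5. The transitive groups of degree 5 contained in A_5 are: C_5 (5T1, order 5), D_5 (5T2, order 10), A_5 (5T4, order 60). By Dedekind's theorem, for a prime p not dividing disc(f) the degrees of the irreducible factors of f mod p form the cycle type of an element of G. Factoring f modulo the 3 such primes p <= 13 (skipping 2, 5, 11, which divide the discriminant), each new pattern first appears at: mod 3: f = (x^5 + 2x^4 + x^3 + x^2 + x + 2), pattern 5; mod 13: f = (x + 6)(x + 8)(x^3 + 4x^2 + 10x + 3), pattern 3+1+1. No other pattern occurs in this range, so the set of observed cycle types is {5, 3+1+1}. Among the candidates above, the only group containing elements of all these cycle types is A_5 (5T4) — each of C_5 (5T1), D_5 (5T2) lacks at least one of them. Hence G = A_5 (5T4), of order 60.

5T4: A_5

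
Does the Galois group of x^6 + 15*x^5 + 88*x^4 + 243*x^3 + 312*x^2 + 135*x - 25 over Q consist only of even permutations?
No

The polynomial is irreducible of degree 6 over Q. Its discriminant is 54786284800, which is not a perfect square. A Galois group lies in the alternating group exactly when the discriminant is a square in Q, so the Galois group (S_4) is not contained in A_6.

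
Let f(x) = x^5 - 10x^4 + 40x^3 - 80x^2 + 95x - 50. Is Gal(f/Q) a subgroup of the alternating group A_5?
The polynomial is irreducible of degree 5 over Q. Its discriminant is 259200000, which is not a perfect square. A Galois group lies in the alternating group exactly when the discriminant is a square in Q, so the Galois group (F_20) is not contained in A_5.

No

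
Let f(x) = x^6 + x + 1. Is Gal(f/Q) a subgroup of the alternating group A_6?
The polynomial is irreducible of degree 6 over Q. Its discriminant is -43531, which is not a perfect square. A Galois group lies in the alternating group exactly when the discriminant is a square in Q, so the Galois group (S_6) is not contained in A_6.

No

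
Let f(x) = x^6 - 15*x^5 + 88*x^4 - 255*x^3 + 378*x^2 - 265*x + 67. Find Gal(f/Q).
6T2: S_3

The polynomial f is an irreducible sextic over Q, so G = Gal(f/Q) is one of the 16 transitive subgroups 6T1, ..., 6T16 of S_6. The discriminant of f is 810448, which is not a perfect square, so G is not contained in A_6. The transitive groups of degree 6 not contained in A_6 are: C_6 (6T1, order 6), S_3 (6T2, order 6), D_6 (6T3, order 12), C_3 x S_3 (6T5, order 18), A_4 x C_2 (6T6, order 24), S_4 (6T8, order 24), S_3 x S_3 (6T9, order 36), S_4 x C_2 (6T11, order 48), (S_3 x S_3) : C_2 (6T13, order 72), PGL(2,5) (6T14, order 120), S_6 (6T16, order 720). By Dedekind's theorem, for a prime p not dividing disc(f) the degrees of the irreducible factors of f mod p form the cycle type of an element of G. Factoring f modulo the 23 such primes p <= 97 (skipping 2, 37, which divide the discriminant), each new pattern first appears at: mod 3: f = (x^3 + x^2 + 2x + 1)(x^3 + 2x^2 + 1), pattern 3+3; mod 5: f = (x^2 + 2)(x^2 + x + 1)(x^2 + 4x + 1), pattern 2+2+2; mod 67: f = (x)(x + 16)(x + 28)(x + 34)(x + 46)(x + 62), pattern 1+1+1+1+1+1. No other pattern occurs in this range, so the set of observed cycle types is {3+3, 2+2+2, 1+1+1+1+1+1}. The candidates containing elements of all these cycle types are C_6 (6T1) of order 6, S_3 (6T2) of order 6, D_6 (6T3) of order 12, C_3 x S_3 (6T5) of order 18, A_4 x C_2 (6T6) of order 24, S_4 (6T8) of order 24, S_3 x S_3 (6T9) of order 36, S_4 x C_2 (6T11) of order 48, (S_3 x S_3) : C_2 (6T13) of order 72, PGL(2,5) (6T14) of order 120, S_6 (6T16) of order 720; the others are excluded. The observed types are precisely the cycle types that occur in S_3 (6T2). Each of the other remaining candidates has further cycle types, and by the Chebotarev density theorem the matching factorization patterns would occur for a proportion of primes equal to their share of the group: C_6 (6T1) additionally contains elements of type 6 (2 of its 6 elements, about 33% of primes); D_6 (6T3) additionally contains elements of type 6, 2+2+1+1 (5 of its 12 elements, about 42% of primes); C_3 x S_3 (6T5) additionally contains elements of type 6, 3+1+1+1 (10 of its 18 elements, about 56% of primes); A_4 x C_2 (6T6) additionally contains elements of type 6, 2+2+1+1, 2+1+1+1+1 (14 of its 24 elements, about 58% of primes); S_4 (6T8) additionally contains elements of type 4+1+1, 2+2+1+1 (9 of its 24 elements, about 38% of primes); S_3 x S_3 (6T9) additionally contains elements of type 6, 3+1+1+1, 2+2+1+1 (25 of its 36 elements, about 69% of primes); S_4 x C_2 (6T11) additionally contains elements of type 6, 4+2, 4+1+1, 2+2+1+1, 2+1+1+1+1 (32 of its 48 elements, about 67% of primes); (S_3 x S_3) : C_2 (6T13) additionally contains elements of type 6, 4+2, 3+2+1, 3+1+1+1, 2+2+1+1, 2+1+1+1+1 (61 of its 72 elements, about 85% of primes); PGL(2,5) (6T14) additionally contains elements of type 6, 5+1, 4+1+1, 2+2+1+1 (89 of its 120 elements, about 74% of primes); S_6 (6T16) additionally contains elements of type 6, 5+1, 4+2, 4+1+1, 3+2+1, 3+1+1+1, 2+2+1+1, 2+1+1+1+1 (664 of its 720 elements, about 92% of primes). None of the 23 primes tested shows any such pattern (for each of these groups the chance of that is below 10^-4), which rules them out. Hence G = S_3 (6T2), of order 6.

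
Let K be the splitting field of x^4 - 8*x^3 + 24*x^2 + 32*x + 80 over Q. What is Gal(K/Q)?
The polynomial is an irreducible quartic over Q and its discriminant is 1358954496 = 36864^2, a perfect square, so the Galois group is contained in A_4. The resolvent cubic y^3 - 24*y^2 - 576*y + 1536 is irreducible over Q. An irreducible resolvent with square discriminant gives A_4.

A_4, the alternating group on 4 letters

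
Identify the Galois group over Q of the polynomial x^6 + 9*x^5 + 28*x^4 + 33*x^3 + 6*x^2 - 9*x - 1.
The polynomial f is an irreducible sextic over Q, so G = Gal(f/Q) is one of the 16 transitive subgroups 6T1, ..., 6T16 of S_6. The discriminant of f is 810448, which is not a perfect square, so G is not contained in A_6. The transitive groups of degree 6 not contained in A_6 are: C_6 (6T1, order 6), S_3 (6T2, order 6), D_6 (6T3, order 12), C_3 x S_3 (6T5, order 18), A_4 x C_2 (6T6, order 24), S_4 (6T8, order 24), S_3 x S_3 (6T9, order 36), S_4 x C_2 (6T11, order 48), (S_3 x S_3) : C_2 (6T13, order 72), PGL(2,5) (6T14, order 120), S_6 (6T16, order 720). By Dedekind's theorem, for a prime p not dividing disc(f) the degrees of the irreducible factors of f mod p form the cycle type of an element of G. Factoring f modulo the 23 such primes p <= 97 (skipping 2, 37, which divide the discriminant), each new pattern first appears at: mod 3: f = (x^3 + x^2 + x + 2)(x^3 + 2x^2 + x + 1), pattern 3+3; mod 5: f = (x^2 + 2x + 3)(x^2 + 3x + 3)(x^2 + 4x + 1), pattern 2+2+2; mod 67: f = (x + 4)(x + 20)(x + 32)(x + 38)(x + 50)(x + 66), pattern 1+1+1+1+1+1. No other pattern occurs in this range, so the set of observed cycle types is {3+3, 2+2+2, 1+1+1+1+1+1}. The candidates containing elements of all these cycle types are C_6 (6T1) of order 6, S_3 (6T2) of order 6, D_6 (6T3) of order 12, C_3 x S_3 (6T5) of order 18, A_4 x C_2 (6T6) of order 24, S_4 (6T8) of order 24, S_3 x S_3 (6T9) of order 36, S_4 x C_2 (6T11) of order 48, (S_3 x S_3) : C_2 (6T13) of order 72, PGL(2,5) (6T14) of order 120, S_6 (6T16) of order 720; the others are excluded. The observed types are precisely the cycle types that occur in S_3 (6T2). Each of the other remaining candidates has further cycle types, and by the Chebotarev density theorem the matching factorization patterns would occur for a proportion of primes equal to their share of the group: C_6 (6T1) additionally contains elements of type 6 (2 of its 6 elements, about 33% of primes); D_6 (6T3) additionally contains elements of type 6, 2+2+1+1 (5 of its 12 elements, about 42% of primes); C_3 x S_3 (6T5) additionally contains elements of type 6, 3+1+1+1 (10 of its 18 elements, about 56% of primes); A_4 x C_2 (6T6) additionally contains elements of type 6, 2+2+1+1, 2+1+1+1+1 (14 of its 24 elements, about 58% of primes); S_4 (6T8) additionally contains elements of type 4+1+1, 2+2+1+1 (9 of its 24 elements, about 38% of primes); S_3 x S_3 (6T9) additionally contains elements of type 6, 3+1+1+1, 2+2+1+1 (25 of its 36 elements, about 69% of primes); S_4 x C_2 (6T11) additionally contains elements of type 6, 4+2, 4+1+1, 2+2+1+1, 2+1+1+1+1 (32 of its 48 elements, about 67% of primes); (S_3 x S_3) : C_2 (6T13) additionally contains elements of type 6, 4+2, 3+2+1, 3+1+1+1, 2+2+1+1, 2+1+1+1+1 (61 of its 72 elements, about 85% of primes); PGL(2,5) (6T14) additionally contains elements of type 6, 5+1, 4+1+1, 2+2+1+1 (89 of its 120 elements, about 74% of primes); S_6 (6T16) additionally contains elements of type 6, 5+1, 4+2, 4+1+1, 3+2+1, 3+1+1+1, 2+2+1+1, 2+1+1+1+1 (664 of its 720 elements, about 92% of primes). None of the 23 primes tested shows any such pattern (for each of these groups the chance of that is below 10^-4), which rules them out. Hence G = S_3 (6T2), of order 6.

S_3 (also written S3)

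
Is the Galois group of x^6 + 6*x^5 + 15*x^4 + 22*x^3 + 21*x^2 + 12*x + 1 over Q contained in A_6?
No

The polynomial is irreducible of degree 6 over Q. Its discriminant is 5038848, which is not a perfect square. A Galois group lies in the alternating group exactly when the discriminant is a square in Q, so the Galois group (S_3 x S_3) is not contained in A_6.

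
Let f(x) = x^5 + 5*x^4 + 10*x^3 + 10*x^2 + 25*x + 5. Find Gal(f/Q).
5T4: A_5

The polynomial f is an irreducible quintic over Q, so G = Gal(f/Q) is a transitive subgroup of S_5: one of C_5 (5T1, order 5), D_5 (5T2, order 10), F_20 (5T3, order 20), A_5 (5T4, order 60) or S_5 (5T5, order 120). The discriminant of f is 1024000000 = 32000^2, a perfect square, so G is contained in A_5. The transitive groups of degree 5 contained in A_5 are: C_5 (5T1, order 5), D_5 (5T2, order 10), A_5 (5T4, order 60). By Dedekind's theorem, for a prime p not dividing disc(f) the degrees of the irreducible factors of f mod p form the cycle type of an element of G. Factoring f modulo the 2 such primes p <= 7 (skipping 2, 5, which divide the discriminant), each new pattern first appears at: mod 3: f = (x^5 + 2x^4 + x^3 + x^2 + x + 2), pattern 5; mod 7: f = (x + 5)(x + 6)(x^3 + x^2 + 4x + 6), pattern 3+1+1. No other pattern occurs in this range, so the set of observed cycle types is {5, 3+1+1}. Among the candidates above, the only group containing elements of all these cycle types is A_5 (5T4) — each of C_5 (5T1), D_5 (5T2) lacks at least one of them. Hence G = A_5 (5T4), of order 60.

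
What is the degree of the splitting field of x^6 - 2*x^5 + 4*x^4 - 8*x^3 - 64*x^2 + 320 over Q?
The degree of the splitting field over Q equals the order of the Galois group, so first determine the group. The polynomial f is an irreducible sextic over Q, so G = Gal(f/Q) is one of the 16 transitive subgroups 6T1, ..., 6T16 of S_6. The discriminant of f is 564385546240000 = 23756800^2, a perfect square, so G is contained in A_6. The transitive groups of degree 6 contained in A_6 are: A_4 (6T4, order 12), S_4 (6T7, order 24), (C_3 x C_3) : C_4 (6T10, order 36), PSL(2,5) (6T12, order 60), A_6 (6T15, order 360). By Dedekind's theorem, for a prime p not dividing disc(f) the degrees of the irreducible factors of f mod p form the cycle type of an element of G. Factoring f modulo the 19 such primes p <= 79 (skipping 2, 5, 29, which divide the discriminant), each new pattern first appears at: mod 3: f = (x^2 + 1)(x^4 + x^3 + 2), pattern 4+2; mod 11: f = (x^3 + 3x^2 + 10x + 7)(x^3 + 6x^2 + 9x + 8), pattern 3+3; mod 19: f = (x + 14)(x + 16)(x^2 + 11x + 1)(x^2 + 14x + 15), pattern 2+2+1+1; mod 61: f = (x + 5)(x + 38)(x + 52)(x^3 + 25x^2 + 22x + 23), pattern 3+1+1+1. No other pattern occurs in this range, so the set of observed cycle types is {4+2, 3+3, 2+2+1+1, 3+1+1+1}. The candidates containing elements of all these cycle types are (C_3 x C_3) : C_4 (6T10) of order 36, A_6 (6T15) of order 360; the others are excluded. The observed types are precisely the cycle types that occur in (C_3 x C_3) : C_4 (6T10) (apart from the identity). Each of the other remaining candidates has further cycle types, and by the Chebotarev density theorem the matching factorization patterns would occur for a proportion of primes equal to their share of the group: A_6 (6T15) additionally contains elements of type 5+1 (144 of its 360 elements, about 40% of primes). None of the 19 primes tested shows any such pattern (for each of these groups the chance of that is below 10^-4), which rules them out. Hence G = (C_3 x C_3) : C_4 (6T10), of order 36. The Galois group (C_3 x C_3) : C_4 (6T10) has order 36, so the splitting field has degree 36 over Q.

36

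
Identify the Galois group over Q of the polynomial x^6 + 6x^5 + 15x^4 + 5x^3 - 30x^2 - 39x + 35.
6T9: S_3 x S_3

The polynomial f is an irreducible sextic over Q, so G = Gal(f/Q) is one of the 16 transitive subgroups 6T1, ..., 6T16 of S_6. The discriminant of f is 42688773981, which is not a perfect square, so G is not contained in A_6. The transitive groups of degree 6 not contained in A_6 are: C_6 (6T1, order 6), S_3 (6T2, order 6), D_6 (6T3, order 12), C_3 x S_3 (6T5, order 18), A_4 x C_2 (6T6, order 24), S_4 (6T8, order 24), S_3 x S_3 (6T9, order 36), S_4 x C_2 (6T11, order 48), (S_3 x S_3) : C_2 (6T13, order 72), PGL(2,5) (6T14, order 120), S_6 (6T16, order 720). By Dedekind's theorem, for a prime p not dividing disc(f) the degrees of the irreducible factors of f mod p form the cycle type of an element of G. Factoring f modulo the 16 such primes p <= 67 (skipping 3, 7, 29, which divide the discriminant), each new pattern first appears at: mod 2: f = (x^6 + x^4 + x^3 + x + 1), pattern 6; mod 5: f = (x)(x + 2)(x^2 + x + 1)(x^2 + 3x + 3), pattern 2+2+1+1; mod 13: f = (x + 2)(x + 4)(x + 10)(x^3 + 3x^2 + 3x + 11), pattern 3+1+1+1; mod 19: f = (x^2 + 6x + 10)(x^2 + 8x + 4)(x^2 + 11x + 8), pattern 2+2+2; mod 67: f = (x^3 + 3x^2 + 3x + 12)(x^3 + 3x^2 + 3x + 42), pattern 3+3. No other pattern occurs in this range, so the set of observed cycle types is {6, 2+2+1+1, 3+1+1+1, 2+2+2, 3+3}. The candidates containing elements of all these cycle types are S_3 x S_3 (6T9) of order 36, (S_3 x S_3) : C_2 (6T13) of order 72, S_6 (6T16) of order 720; the others are excluded. The observed types are precisely the cycle types that occur in S_3 x S_3 (6T9) (apart from the identity). Each of the other remaining candidates has further cycle types, and by the Chebotarev density theorem the matching factorization patterns would occur for a proportion of primes equal to their share of the group: (S_3 x S_3) : C_2 (6T13) additionally contains elements of type 4+2, 3+2+1, 2+1+1+1+1 (36 of its 72 elements, about 50% of primes); S_6 (6T16) additionally contains elements of type 5+1, 4+2, 4+1+1, 3+2+1, 2+1+1+1+1 (459 of its 720 elements, about 64% of primes). None of the 16 primes tested shows any such pattern (for each of these groups the chance of that is below 10^-4), which rules them out. Hence G = S_3 x S_3 (6T9), of order 36.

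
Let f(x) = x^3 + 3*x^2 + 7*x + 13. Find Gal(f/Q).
The polynomial is an irreducible cubic over Q and its discriminant is -1984, which is not a perfect square. For an irreducible cubic, a non-square discriminant gives Galois group S_3.

S_3 (also written S3)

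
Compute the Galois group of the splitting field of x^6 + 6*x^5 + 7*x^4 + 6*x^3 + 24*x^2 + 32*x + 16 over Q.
S_4 (also written S4+)

The polynomial f is an irreducible sextic over Q, so G = Gal(f/Q) is one of the 16 transitive subgroups 6T1, ..., 6T16 of S_6. The discriminant of f is 454513278976 = 674176^2, a perfect square, so G is contained in A_6. The transitive groups of degree 6 contained in A_6 are: A_4 (6T4, order 12), S_4 (6T7, order 24), (C_3 x C_3) : C_4 (6T10, order 36), PSL(2,5) (6T12, order 60), A_6 (6T15, order 360). By Dedekind's theorem, for a prime p not dividing disc(f) the degrees of the irreducible factors of f mod p form the cycle type of an element of G. Factoring f modulo the 79 such primes p <= 421 (skipping 2, 23, 229, which divide the discriminant), each new pattern first appears at: mod 3: f = (x^3 + x^2 + 2x + 1)(x^3 + 2x^2 + 1), pattern 3+3; mod 7: f = (x^2 + x + 6)(x^4 + 5x^3 + 3x^2 + x + 5), pattern 4+2; mod 29: f = (x + 13)(x + 21)(x^2 + 3x + 12)(x^2 + 27x + 13), pattern 2+2+1+1; mod 193: f = (x + 58)(x + 65)(x + 85)(x + 98)(x + 130)(x + 149), pattern 1+1+1+1+1+1. No other pattern occurs in this range, so the set of observed cycle types is {3+3, 4+2, 2+2+1+1, 1+1+1+1+1+1}. The candidates containing elements of all these cycle types are S_4 (6T7) of order 24, (C_3 x C_3) : C_4 (6T10) of order 36, A_6 (6T15) of order 360; the others are excluded. The observed types are precisely the cycle types that occur in S_4 (6T7). Each of the other remaining candidates has further cycle types, and by the Chebotarev density theorem the matching factorization patterns would occur for a proportion of primes equal to their share of the group: (C_3 x C_3) : C_4 (6T10) additionally contains elements of type 3+1+1+1 (4 of its 36 elements, about 11% of primes); A_6 (6T15) additionally contains elements of type 5+1, 3+1+1+1 (184 of its 360 elements, about 51% of primes). None of the 79 primes tested shows any such pattern (for each of these groups the chance of that is below 10^-4), which rules them out. Hence G = S_4 (6T7), of order 24.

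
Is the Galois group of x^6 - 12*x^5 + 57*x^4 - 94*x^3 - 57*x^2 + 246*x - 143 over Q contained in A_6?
The polynomial is irreducible of degree 6 over Q. Its discriminant is 127031580211968, which is not a perfect square. A Galois group lies in the alternating group exactly when the discriminant is a square in Q, so the Galois group (S_3 x S_3) is not contained in A_6.

No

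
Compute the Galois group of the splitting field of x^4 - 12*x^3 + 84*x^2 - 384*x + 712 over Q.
4T2: V_4

The polynomial is an irreducible quartic over Q and its discriminant is 49561600 = 7040^2, a perfect square, so the Galois group is contained in A_4. The resolvent cubic y^3 - 84*y^2 + 1760*y - 10752 splits completely over Q, which gives the Klein four-group V_4.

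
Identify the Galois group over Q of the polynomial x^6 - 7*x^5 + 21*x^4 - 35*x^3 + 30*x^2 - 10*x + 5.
(C_3 x C_3) : C_4, the transitive group 6T10 of order 36

The polynomial f is an irreducible sextic over Q, so G = Gal(f/Q) is one of the 16 transitive subgroups 6T1, ..., 6T16 of S_6. The discriminant of f is 525625 = 725^2, a perfect square, so G is contained in A_6. The transitive groups of degree 6 contained in A_6 are: A_4 (6T4, order 12), S_4 (6T7, order 24), (C_3 x C_3) : C_4 (6T10, order 36), PSL(2,5) (6T12, order 60), A_6 (6T15, order 360). By Dedekind's theorem, for a prime p not dividing disc(f) the degrees of the irreducible factors of f mod p form the cycle type of an element of G. Factoring f modulo the 19 such primes p <= 73 (skipping 5, 29, which divide the discriminant), each new pattern first appears at: mod 2: f = (x^2 + x + 1)(x^4 + x + 1), pattern 4+2; mod 11: f = (x^3 + 2x + 9)(x^3 + 4x^2 + 8x + 3), pattern 3+3; mod 19: f = (x + 6)(x + 7)(x^2 + 5x + 12)(x^2 + 13x + 10), pattern 2+2+1+1; mod 61: f = (x + 18)(x + 25)(x + 32)(x^3 + 40x^2 + 14x + 47), pattern 3+1+1+1. No other pattern occurs in this range, so the set of observed cycle types is {4+2, 3+3, 2+2+1+1, 3+1+1+1}. The candidates containing elements of all these cycle types are (C_3 x C_3) : C_4 (6T10) of order 36, A_6 (6T15) of order 360; the others are excluded. The observed types are precisely the cycle types that occur in (C_3 x C_3) : C_4 (6T10) (apart from the identity). Each of the other remaining candidates has further cycle types, and by the Chebotarev density theorem the matching factorization patterns would occur for a proportion of primes equal to their share of the group: A_6 (6T15) additionally contains elements of type 5+1 (144 of its 360 elements, about 40% of primes). None of the 19 primes tested shows any such pattern (for each of these groups the chance of that is below 10^-4), which rules them out. Hence G = (C_3 x C_3) : C_4 (6T10), of order 36.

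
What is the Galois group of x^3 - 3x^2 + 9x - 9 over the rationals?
The polynomial is an irreducible cubic over Q and its discriminant is -972, which is not a perfect square. For an irreducible cubic, a non-square discriminant gives Galois group S_3.

S_3 (also written S3)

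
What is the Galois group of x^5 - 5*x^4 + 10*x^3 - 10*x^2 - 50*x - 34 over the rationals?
The polynomial f is an irreducible quintic over Q, so G = Gal(f/Q) is a transitive subgroup of S_5: one of C_5 (5T1, order 5), D_5 (5T2, order 10), F_20 (5T3, order 20), A_5 (5T4, order 60) or S_5 (5T5, order 120). The discriminant of f is 58564000000 = 242000^2, a perfect square, so G is contained in A_5. The transitive groups of degree 5 contained in A_5 are: C_5 (5T1, order 5), D_5 (5T2, order 10), A_5 (5T4, order 60). By Dedekind's theorem, for a prime p not dividing disc(f) the degrees of the irreducible factors of f mod p form the cycle type of an element of G. Factoring f modulo the 3 such primes p <= 13 (skipping 2, 5, 11, which divide the discriminant), each new pattern first appears at: mod 3: f = (x^5 + x^4 + x^3 + 2x^2 + x + 2), pattern 5; mod 13: f = (x + 4)(x + 6)(x^3 + 11x^2 + 6x + 4), pattern 3+1+1. No other pattern occurs in this range, so the set of observed cycle types is {5, 3+1+1}. Among the candidates above, the only group containing elements of all these cycle types is A_5 (5T4) — each of C_5 (5T1), D_5 (5T2) lacks at least one of them. Hence G = A_5 (5T4), of order 60.

A_5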